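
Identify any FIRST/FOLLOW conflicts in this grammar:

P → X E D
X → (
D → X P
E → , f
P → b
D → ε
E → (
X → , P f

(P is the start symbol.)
A FIRST/FOLLOW conflict occurs when a non-terminal N has a nullable alternative N → β (β ⇒* ε) and another alternative N → α with FIRST(α) ∩ FOLLOW(N) ≠ ∅: on such a lookahead the parser cannot decide between expanding α and letting N vanish via β.

Nullable non-terminals: D.
FIRST sets used below: FIRST(X) = { '(', ',' }

D: nullable alternative(s) D → ε; FOLLOW(D) = { $, 'f' }
  D → X P: FIRST \ {ε} = { '(', ',' } — disjoint from FOLLOW(D)
  D → ε: FIRST \ {ε} = { } — this is the only nullable alternative, skip

E, P, X have no nullable alternative, so no FIRST/FOLLOW check is needed there.

No FIRST/FOLLOW conflicts found.

Answer: No FIRST/FOLLOW conflicts.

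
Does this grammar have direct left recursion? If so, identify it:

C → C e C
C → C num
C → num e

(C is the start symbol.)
Yes, C is left-recursive

Direct left recursion occurs when N → N α for some non-terminal N (the right-hand side begins with the left-hand side itself).

C → C e C: LEFT RECURSIVE (starts with C)
C → C num: LEFT RECURSIVE (starts with C)
C → num e: starts with num

The grammar has direct left recursion on: C.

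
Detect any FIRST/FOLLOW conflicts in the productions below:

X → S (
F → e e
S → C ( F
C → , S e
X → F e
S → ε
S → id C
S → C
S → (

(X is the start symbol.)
A FIRST/FOLLOW conflict occurs when a non-terminal N has a nullable alternative N → β (β ⇒* ε) and another alternative N → α with FIRST(α) ∩ FOLLOW(N) ≠ ∅: on such a lookahead the parser cannot decide between expanding α and letting N vanish via β.

Nullable non-terminals: S.
FIRST sets used below: FIRST(C) = { ',' }

S: nullable alternative(s) S → ε; FOLLOW(S) = { '(', 'e' }
  S → C ( F: FIRST \ {ε} = { ',' } — disjoint from FOLLOW(S)
  S → ε: FIRST \ {ε} = { } — this is the only nullable alternative, skip
  S → id C: FIRST \ {ε} = { 'id' } — disjoint from FOLLOW(S)
  S → C: FIRST \ {ε} = { ',' } — disjoint from FOLLOW(S)
  S → (: FIRST \ {ε} = { '(' } — overlaps FOLLOW(S) on { '(' }: CONFLICT

C, F, X have no nullable alternative, so no FIRST/FOLLOW check is needed there.

So the grammar has 1 FIRST/FOLLOW conflict (marked CONFLICT above).

Answer: Yes. S → '(' with FOLLOW(S) on { '(' }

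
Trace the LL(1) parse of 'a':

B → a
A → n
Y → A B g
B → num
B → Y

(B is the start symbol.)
Stack is shown with the top on the left.

Stack  Input  Action
--------------------
B $    a $    output B → a
a $    a $    match 'a'
$      $      accept

The string is accepted.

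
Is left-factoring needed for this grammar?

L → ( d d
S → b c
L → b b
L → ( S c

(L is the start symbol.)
Yes, L has productions with common prefix '('

Left-factoring is needed when two productions for the same non-terminal
share a common prefix on the right-hand side.

Productions for L:
  L → ( d d
  L → b b
  L → ( S c

Found common prefix '(' in productions for L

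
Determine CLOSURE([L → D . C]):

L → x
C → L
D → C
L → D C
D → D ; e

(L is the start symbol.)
Start with: [L → D . C]
  [L → D . C] has the dot before C: add [C → . L]
  [C → . L] has the dot before L: add [L → . x], [L → . D C]
  [L → . D C] has the dot before D: add [D → . C], [D → . D ; e]
No further items can be added.

CLOSURE = { [C → . L], [D → . C], [D → . D ; e], [L → . D C], [L → . x], [L → D . C] }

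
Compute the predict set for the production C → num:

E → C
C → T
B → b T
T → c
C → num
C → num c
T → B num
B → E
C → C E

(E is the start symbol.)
PREDICT(C → num) = (FIRST(RHS) \ {ε}) ∪ (FOLLOW(C) if ε ∈ FIRST(RHS), i.e. RHS ⇒* ε)
FIRST(num) = { 'num' }
ε ∉ FIRST(num), so FOLLOW(C) is not added.
PREDICT(C → num) = { 'num' }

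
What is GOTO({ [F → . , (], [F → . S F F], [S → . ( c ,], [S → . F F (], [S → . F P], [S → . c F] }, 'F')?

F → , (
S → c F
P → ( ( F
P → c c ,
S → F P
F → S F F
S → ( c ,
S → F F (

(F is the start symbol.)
GOTO(I, 'F') = CLOSURE({ [A → αX.β] : [A → α.Xβ] ∈ I, X = 'F' })

Items with dot before 'F', with the dot advanced:
  [S → . F F (] → [S → F . F (]
  [S → . F P] → [S → F . P]
Closure of the advanced items:
  [S → F . F (] has the dot before F: add [F → . , (], [F → . S F F]
  [S → F . P] has the dot before P: add [P → . ( ( F], [P → . c c ,]
  [F → . S F F] has the dot before S: add [S → . c F], [S → . F P], [S → . ( c ,], [S → . F F (]

GOTO = { [F → . , (], [F → . S F F], [P → . ( ( F], [P → . c c ,], [S → . ( c ,], [S → . F F (], [S → . F P], [S → . c F], [S → F . F (], [S → F . P] }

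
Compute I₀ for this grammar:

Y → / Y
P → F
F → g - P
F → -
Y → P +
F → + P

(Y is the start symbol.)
{ [F → . + P], [F → . -], [F → . g - P], [P → . F], [Y → . / Y], [Y → . P +], [Y' → . Y] }

First, augment the grammar with Y' → Y
I₀ = CLOSURE({ [Y' → . Y] }):
  [Y' → . Y] has the dot before Y: add [Y → . / Y], [Y → . P +]
  [Y → . P +] has the dot before P: add [P → . F]
  [P → . F] has the dot before F: add [F → . g - P], [F → . -], [F → . + P]
No further items can be added.

I₀ = { [F → . + P], [F → . -], [F → . g - P], [P → . F], [Y → . / Y], [Y → . P +], [Y' → . Y] }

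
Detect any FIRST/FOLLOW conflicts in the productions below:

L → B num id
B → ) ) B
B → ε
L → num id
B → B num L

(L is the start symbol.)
Yes. B → B num L with FOLLOW(B) on { 'num' }

A FIRST/FOLLOW conflict occurs when a non-terminal N has a nullable alternative N → β (β ⇒* ε) and another alternative N → α with FIRST(α) ∩ FOLLOW(N) ≠ ∅: on such a lookahead the parser cannot decide between expanding α and letting N vanish via β.

Nullable non-terminals: B.
FIRST sets used below: FIRST(B) = { ')', 'num', ε }

B: nullable alternative(s) B → ε; FOLLOW(B) = { 'num' }
  B → ) ) B: FIRST \ {ε} = { ')' } — disjoint from FOLLOW(B)
  B → ε: FIRST \ {ε} = { } — this is the only nullable alternative, skip
  B → B num L: FIRST \ {ε} = { ')', 'num' } — overlaps FOLLOW(B) on { 'num' }: CONFLICT

L has no nullable alternative, so no FIRST/FOLLOW check is needed there.

So the grammar has 1 FIRST/FOLLOW conflict (marked CONFLICT above).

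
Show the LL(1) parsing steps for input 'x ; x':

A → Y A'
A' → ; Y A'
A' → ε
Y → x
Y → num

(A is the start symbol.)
Stack is shown with the top on the left.

Stack     Input    Action
-------------------------
A $       x ; x $  output A → Y A'
Y A' $    x ; x $  output Y → x
x A' $    x ; x $  match 'x'
A' $      ; x $    output A' → ; Y A'
; Y A' $  ; x $    match ';'
Y A' $    x $      output Y → x
x A' $    x $      match 'x'
A' $      $        output A' → ε
$         $        accept

The string is accepted.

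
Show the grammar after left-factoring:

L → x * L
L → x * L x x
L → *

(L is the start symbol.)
L → x * L L'
L' → ε
L' → x x
L → *

Left-factoring transforms A → αβ₁ | αβ₂ into A → αA' and A' → β₁ | β₂
(α is the longest common prefix among the alternatives). Repeat until
no nonterminal has two alternatives with a common prefix.

Round 1: L has alternatives sharing prefix 'x * L'. Introduce L': L → x * L L'
  Add: L' → ε
  Add: L' → x x

No remaining common prefixes — done.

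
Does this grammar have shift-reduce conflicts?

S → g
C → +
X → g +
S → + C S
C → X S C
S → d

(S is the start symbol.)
No shift-reduce conflicts

A shift-reduce conflict occurs when an LR(0) state has both:
  - a complete (reduce) item [A → α .] (dot at the end), and
  - a shift item [B → β . c γ] (dot before a terminal).

Augment with S' → S and build the canonical LR(0) collection (I0 = CLOSURE({[S' → . S]}), then GOTO on every symbol after a dot until no new states appear). It has 13 states:
  I0: { [S → . + C S], [S → . d], [S → . g], [S' → . S] }  — shift
  I1: { [C → . +], [C → . X S C], [S → + . C S], [X → . g +] }  — shift
  I2: { [S' → S .] }  — accept
  I3: { [S → d .] }  — reduce
  I4: { [S → g .] }  — reduce
  I5: { [C → + .] }  — reduce
  I6: { [S → + C . S], [S → . + C S], [S → . d], [S → . g] }  — shift
  I7: { [C → X . S C], [S → . + C S], [S → . d], [S → . g] }  — shift
  I8: { [X → g . +] }  — shift
  I9: { [X → g + .] }  — reduce
  I10: { [C → . +], [C → . X S C], [C → X S . C], [X → . g +] }  — shift
  I11: { [C → X S C .] }  — reduce
  I12: { [S → + C S .] }  — reduce

No state contains both a complete item and a shift item.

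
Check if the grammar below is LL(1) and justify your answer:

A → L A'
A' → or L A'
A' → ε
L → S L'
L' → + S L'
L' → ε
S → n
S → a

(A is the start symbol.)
Relevant sets:
  FOLLOW(A') = { $ }
  FOLLOW(L') = { $, 'or' }

For A':
  PREDICT(A' → or L A') = { 'or' }
  PREDICT(A' → ε) = { $ }
For L':
  PREDICT(L' → '+' S L') = { '+' }
  PREDICT(L' → ε) = { $, 'or' }
For S:
  PREDICT(S → n) = { 'n' }
  PREDICT(S → a) = { 'a' }
A, L have a single production, so nothing to check there.

All predict sets are disjoint. The grammar IS LL(1).

Answer: Yes, the grammar is LL(1).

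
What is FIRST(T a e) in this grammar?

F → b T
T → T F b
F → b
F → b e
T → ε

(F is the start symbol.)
{ 'a', 'b' }

FIRST sets of the non-terminals involved (from the grammar, by fixed-point iteration):
  FIRST(T) = { 'b', ε }

To compute FIRST(T a e), process the symbols left to right:
Symbol T is a non-terminal. Add FIRST(T) \ {ε} = { 'b' }
T is nullable (ε ∈ FIRST(T)), continue to the next symbol.
Symbol a is a terminal. Add 'a' and stop.
FIRST(T a e) = { 'a', 'b' }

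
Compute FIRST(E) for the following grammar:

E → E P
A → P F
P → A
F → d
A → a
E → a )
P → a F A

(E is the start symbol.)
To compute FIRST(E), examine every production with E on the left-hand side, reading each right-hand side left to right until a non-nullable symbol is reached.

From E → E P:
  - E is the symbol being defined: contributes nothing new
    E is not nullable, so stop
From E → a ):
  - a is a terminal: add 'a' and stop

Collecting: FIRST(E) = { 'a' }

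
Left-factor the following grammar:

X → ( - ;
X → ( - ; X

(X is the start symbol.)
Left-factoring transforms A → αβ₁ | αβ₂ into A → αA' and A' → β₁ | β₂
(α is the longest common prefix among the alternatives). Repeat until
no nonterminal has two alternatives with a common prefix.

Round 1: X has alternatives sharing prefix '( - ;'. Introduce X': X → ( - ; X'
  Add: X' → ε
  Add: X' → X

No remaining common prefixes — done.

Resulting grammar:
X → ( - ; X'
X' → ε
X' → X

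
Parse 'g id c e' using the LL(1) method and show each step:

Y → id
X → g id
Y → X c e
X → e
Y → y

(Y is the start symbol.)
Stack is shown with the top on the left.

Stack       Input       Action
------------------------------
Y $         g id c e $  output Y → X c e
X c e $     g id c e $  output X → g id
g id c e $  g id c e $  match 'g'
id c e $    id c e $    match 'id'
c e $       c e $       match 'c'
e $         e $         match 'e'
$           $           accept

The string is accepted.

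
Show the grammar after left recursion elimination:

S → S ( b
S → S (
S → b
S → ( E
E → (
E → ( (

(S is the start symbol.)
S → b S'
S → ( E S'
S' → ( b S'
S' → ( S'
S' → ε
E → (
E → ( (

S is directly left-recursive. The standard transformation for
  A → A α₁ | ... | A α_m | β₁ | ... | β_n
is
  A  → β₁ A' | ... | β_n A'
  A' → α₁ A' | ... | α_m A' | ε

S → b becomes S → b S'
S → ( E becomes S → ( E S'
S → S ( b becomes S' → ( b S'
S → S ( becomes S' → ( S'
Add S' → ε

Productions for other non-terminals are unchanged:
  E → (
  E → ( (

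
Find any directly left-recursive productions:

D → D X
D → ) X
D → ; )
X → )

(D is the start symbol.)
Direct left recursion occurs when N → N α for some non-terminal N (the right-hand side begins with the left-hand side itself).

D → D X: LEFT RECURSIVE (starts with D)
D → ) X: starts with ')'
D → ; ): starts with ';'
X → ): starts with ')'

The grammar has direct left recursion on: D.

Answer: Yes, D is left-recursive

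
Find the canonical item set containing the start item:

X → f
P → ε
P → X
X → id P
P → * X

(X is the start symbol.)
{ [X → . f], [X → . id P], [X' → . X] }

First, augment the grammar with X' → X
I₀ = CLOSURE({ [X' → . X] }):
  [X' → . X] has the dot before X: add [X → . f], [X → . id P]
No further items can be added.

I₀ = { [X → . f], [X → . id P], [X' → . X] }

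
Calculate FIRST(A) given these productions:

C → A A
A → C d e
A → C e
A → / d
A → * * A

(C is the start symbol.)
FIRST sets of the other non-terminals involved (by the same procedure, iterated to a fixed point):
  FIRST(C) = { '*', '/' }

From A → C d e:
  - C is a non-terminal: add FIRST(C) \ {ε} = { '*', '/' }
    C is not nullable, so stop
From A → C e:
  - C is a non-terminal: add FIRST(C) \ {ε} = { '*', '/' }
    C is not nullable, so stop
From A → / d:
  - '/' is a terminal: add '/' and stop
From A → * * A:
  - '*' is a terminal: add '*' and stop

Collecting: FIRST(A) = { '*', '/' }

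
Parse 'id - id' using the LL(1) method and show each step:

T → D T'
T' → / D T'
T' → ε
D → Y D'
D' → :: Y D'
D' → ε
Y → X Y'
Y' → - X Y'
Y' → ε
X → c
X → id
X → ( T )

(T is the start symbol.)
Stack is shown with the top on the left.

Stack           Input      Action
---------------------------------
T $             id - id $  output T → D T'
D T' $          id - id $  output D → Y D'
Y D' T' $       id - id $  output Y → X Y'
X Y' D' T' $    id - id $  output X → id
id Y' D' T' $   id - id $  match 'id'
Y' D' T' $      - id $     output Y' → - X Y'
- X Y' D' T' $  - id $     match '-'
X Y' D' T' $    id $       output X → id
id Y' D' T' $   id $       match 'id'
Y' D' T' $      $          output Y' → ε
D' T' $         $          output D' → ε
T' $            $          output T' → ε
$               $          accept

The string is accepted.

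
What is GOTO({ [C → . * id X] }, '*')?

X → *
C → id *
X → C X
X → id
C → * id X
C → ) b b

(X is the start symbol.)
{ [C → * . id X] }

GOTO(I, '*') = CLOSURE({ [A → αX.β] : [A → α.Xβ] ∈ I, X = '*' })

Items with dot before '*', with the dot advanced:
  [C → . * id X] → [C → * . id X]
Closure adds nothing (no advanced item has the dot before a non-terminal).

GOTO = { [C → * . id X] }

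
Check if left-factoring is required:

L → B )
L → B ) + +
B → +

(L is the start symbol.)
Yes, L has productions with common prefix 'B )'

Left-factoring is needed when two productions for the same non-terminal
share a common prefix on the right-hand side.

Productions for L:
  L → B )
  L → B ) + +

Found common prefix 'B )' in productions for L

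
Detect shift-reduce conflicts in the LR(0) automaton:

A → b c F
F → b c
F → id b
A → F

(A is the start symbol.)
A shift-reduce conflict occurs when an LR(0) state has both:
  - a complete (reduce) item [A → α .] (dot at the end), and
  - a shift item [B → β . c γ] (dot before a terminal).

Augment with A' → A and build the canonical LR(0) collection (I0 = CLOSURE({[A' → . A]}), then GOTO on every symbol after a dot until no new states appear). It has 10 states:
  I0: { [A → . F], [A → . b c F], [A' → . A], [F → . b c], [F → . id b] }  — shift
  I1: { [A' → A .] }  — accept
  I2: { [A → F .] }  — reduce
  I3: { [A → b . c F], [F → b . c] }  — shift
  I4: { [F → id . b] }  — shift
  I5: { [F → id b .] }  — reduce
  I6: { [A → b c . F], [F → . b c], [F → . id b], [F → b c .] }  — shift, reduce
  I7: { [A → b c F .] }  — reduce
  I8: { [F → b . c] }  — shift
  I9: { [F → b c .] }  — reduce

I6 contains reduce item [F → b c .] and shift items [F → . b c], [F → . id b] — shift-reduce conflict.

Answer: Yes — I6: [F → b c .] vs [F → . b c]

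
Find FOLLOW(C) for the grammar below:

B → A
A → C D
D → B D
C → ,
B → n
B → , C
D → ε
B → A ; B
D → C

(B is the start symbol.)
{ $, ',', ';', 'n' }

In A → C D: C is followed by D, add FIRST(D) \ {ε} = { ',', 'n' }
  D is nullable, so also add FOLLOW(A)
In B → , C: C is at the end, add FOLLOW(B)
In D → C: C is at the end, add FOLLOW(D)

The FOLLOW sets referred to above (computed the same way, to a fixed point):
  FOLLOW(A) = { $, ',', ';', 'n' }
  FOLLOW(B) = { $, ',', ';', 'n' }
  FOLLOW(D) = { $, ',', ';', 'n' }

Taking the union: FOLLOW(C) = { $, ',', ';', 'n' }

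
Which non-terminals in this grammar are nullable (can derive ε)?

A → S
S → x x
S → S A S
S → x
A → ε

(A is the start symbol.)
{ 'A' }

A non-terminal is nullable if it can derive ε (the empty string): either it has an ε-production, or it has a production whose right-hand side consists entirely of nullable non-terminals.

ε-productions: A → ε
So A is immediately nullable.
No further non-terminal can be added: every production for the remaining non-terminals contains a terminal or a non-nullable non-terminal.
Nullable = { 'A' }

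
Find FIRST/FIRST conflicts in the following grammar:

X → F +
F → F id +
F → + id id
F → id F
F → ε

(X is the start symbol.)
Yes. F → F id '+' / F → '+' id id on { '+' }; F → F id '+' / F → id F on { 'id' }

A FIRST/FIRST conflict occurs when two productions N → α and N → β for the same non-terminal have FIRST(α) ∩ FIRST(β) ≠ ∅ (with ε ∈ FIRST of a nullable right-hand side, so two nullable alternatives also conflict).

FIRST sets of the non-terminals at (or reachable through a nullable prefix from) the front of some alternative:
  FIRST(F) = { '+', 'id', ε }

Productions for F:
  F → F id +: FIRST = { '+', 'id' }
  F → + id id: FIRST = { '+' }
  F → id F: FIRST = { 'id' }
  F → ε: FIRST = { ε }
X has only one production, so no FIRST/FIRST conflict is possible there.

Conflict for F: F → F id + and F → + id id
  Overlap: { '+' }
Conflict for F: F → F id + and F → id F
  Overlap: { 'id' }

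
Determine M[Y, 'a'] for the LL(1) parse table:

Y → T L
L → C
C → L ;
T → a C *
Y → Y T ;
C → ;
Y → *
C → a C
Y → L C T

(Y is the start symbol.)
Y → T L, Y → Y T ;, Y → L C T

To find M[Y, 'a'], we find productions for Y where 'a' is in the predict set (PREDICT(N → α) = (FIRST(α) \ {ε}) ∪ (FOLLOW(N) if α ⇒* ε)).

Relevant sets:
  FIRST(T) = { 'a' }
  FIRST(Y) = { '*', ';', 'a' }
  FIRST(L) = { ';', 'a' }

Y → T L: PREDICT = { 'a' }
  'a' is in predict set, so this production goes in M[Y, 'a']
Y → Y T ;: PREDICT = { '*', ';', 'a' }
  'a' is in predict set, so this production goes in M[Y, 'a']
Y → *: PREDICT = { '*' }
Y → L C T: PREDICT = { ';', 'a' }
  'a' is in predict set, so this production goes in M[Y, 'a']

M[Y, 'a'] = Y → T L, Y → Y T ;, Y → L C T  (a multiply-defined cell — the grammar is not LL(1))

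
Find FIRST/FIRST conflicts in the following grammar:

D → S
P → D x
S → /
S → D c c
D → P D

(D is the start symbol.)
Yes. D → S / D → P D on { '/' }; S → '/' / S → D c c on { '/' }

FIRST sets of the non-terminals at (or reachable through a nullable prefix from) the front of some alternative:
  FIRST(S) = { '/' }
  FIRST(P) = { '/' }
  FIRST(D) = { '/' }

Productions for D:
  D → S: FIRST = { '/' }
  D → P D: FIRST = { '/' }
Productions for S:
  S → /: FIRST = { '/' }
  S → D c c: FIRST = { '/' }
P has only one production, so no FIRST/FIRST conflict is possible there.

Conflict for D: D → S and D → P D
  Overlap: { '/' }
Conflict for S: S → / and S → D c c
  Overlap: { '/' }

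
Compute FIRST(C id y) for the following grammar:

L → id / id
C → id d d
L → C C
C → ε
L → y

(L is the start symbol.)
FIRST sets of the non-terminals involved (from the grammar, by fixed-point iteration):
  FIRST(C) = { 'id', ε }

To compute FIRST(C id y), process the symbols left to right:
Symbol C is a non-terminal. Add FIRST(C) \ {ε} = { 'id' }
C is nullable (ε ∈ FIRST(C)), continue to the next symbol.
Symbol id is a terminal. Add 'id' and stop.
FIRST(C id y) = { 'id' }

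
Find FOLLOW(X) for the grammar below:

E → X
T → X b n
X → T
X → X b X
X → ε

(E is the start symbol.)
In E → X: X is at the end, add FOLLOW(E)
In T → X b n: X is followed by b n, add FIRST(b n) \ {ε} = { 'b' }
In X → X b X: X is followed by b X, add FIRST(b X) \ {ε} = { 'b' }
In X → X b X: X is at the end; this adds FOLLOW(X) to itself — nothing new

The FOLLOW sets referred to above (computed the same way, to a fixed point):
  FOLLOW(E) = { $ }

Taking the union: FOLLOW(X) = { $, 'b' }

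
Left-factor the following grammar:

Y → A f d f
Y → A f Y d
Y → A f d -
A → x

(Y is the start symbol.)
Y → A f Y'
Y' → d Y''
Y'' → f
Y'' → -
Y' → Y d
A → x

Left-factoring transforms A → αβ₁ | αβ₂ into A → αA' and A' → β₁ | β₂
(α is the longest common prefix among the alternatives). Repeat until
no nonterminal has two alternatives with a common prefix.

Round 1: Y has alternatives sharing prefix 'A f'. Introduce Y': Y → A f Y'
  Add: Y' → d f
  Add: Y' → Y d
  Add: Y' → d -

Round 2: Y' has alternatives sharing prefix 'd'. Introduce Y'': Y' → d Y''
  Add: Y'' → f
  Add: Y'' → -

No remaining common prefixes — done.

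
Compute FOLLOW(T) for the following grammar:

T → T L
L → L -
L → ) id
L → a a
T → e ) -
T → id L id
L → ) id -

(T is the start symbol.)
{ $, ')', 'a' }

T is the start symbol, so $ ∈ FOLLOW(T).
In T → T L: T is followed by L, add FIRST(L) \ {ε} = { ')', 'a' }

Taking the union: FOLLOW(T) = { $, ')', 'a' }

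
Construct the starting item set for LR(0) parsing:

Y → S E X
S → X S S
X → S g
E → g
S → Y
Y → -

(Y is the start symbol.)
{ [S → . X S S], [S → . Y], [X → . S g], [Y → . -], [Y → . S E X], [Y' → . Y] }

First, augment the grammar with Y' → Y
I₀ = CLOSURE({ [Y' → . Y] }):
  [Y' → . Y] has the dot before Y: add [Y → . S E X], [Y → . -]
  [Y → . S E X] has the dot before S: add [S → . X S S], [S → . Y]
  [S → . X S S] has the dot before X: add [X → . S g]
No further items can be added.

I₀ = { [S → . X S S], [S → . Y], [X → . S g], [Y → . -], [Y → . S E X], [Y' → . Y] }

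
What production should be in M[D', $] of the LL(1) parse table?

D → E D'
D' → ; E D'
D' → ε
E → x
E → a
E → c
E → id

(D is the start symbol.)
D' → ε

To find M[D', $], we find productions for D' where $ is in the predict set (PREDICT(N → α) = (FIRST(α) \ {ε}) ∪ (FOLLOW(N) if α ⇒* ε)).

Relevant sets:
  FOLLOW(D') = { $ }

D' → ; E D': PREDICT = { ';' }
D' → ε: PREDICT = { $ }
  $ is in predict set, so this production goes in M[D', $]

M[D', $] = D' → ε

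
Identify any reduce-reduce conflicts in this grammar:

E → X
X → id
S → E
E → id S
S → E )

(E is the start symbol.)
No reduce-reduce conflicts

A reduce-reduce conflict occurs when an LR(0) state has two complete items [A → α .] and [B → β .] — both call for a reduction, and with no lookahead the parser cannot choose between them.

Augment with E' → E and build the canonical LR(0) collection (I0 = CLOSURE({[E' → . E]}), then GOTO on every symbol after a dot until no new states appear). It has 7 states:
  I0: { [E → . X], [E → . id S], [E' → . E], [X → . id] }  — shift
  I1: { [E' → E .] }  — accept
  I2: { [E → X .] }  — reduce
  I3: { [E → . X], [E → . id S], [E → id . S], [S → . E )], [S → . E], [X → . id], [X → id .] }  — shift, reduce
  I4: { [S → E . )], [S → E .] }  — shift, reduce
  I5: { [E → id S .] }  — reduce
  I6: { [S → E ) .] }  — reduce

No state contains more than one complete item.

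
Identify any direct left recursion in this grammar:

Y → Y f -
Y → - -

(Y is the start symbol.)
Yes, Y is left-recursive

Direct left recursion occurs when N → N α for some non-terminal N (the right-hand side begins with the left-hand side itself).

Y → Y f -: LEFT RECURSIVE (starts with Y)
Y → - -: starts with '-'

The grammar has direct left recursion on: Y.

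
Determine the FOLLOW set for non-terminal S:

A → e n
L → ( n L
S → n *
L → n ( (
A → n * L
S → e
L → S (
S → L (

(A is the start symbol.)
To compute FOLLOW(S), find every occurrence of S on a right-hand side N → α S β: add FIRST(β) \ {ε}, and if β is empty or nullable also add FOLLOW(N). Iterate to a fixed point.

In L → S (: S is followed by '(', add FIRST('(') \ {ε} = { '(' }

Taking the union: FOLLOW(S) = { '(' }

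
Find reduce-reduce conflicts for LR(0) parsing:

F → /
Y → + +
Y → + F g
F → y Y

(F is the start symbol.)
No reduce-reduce conflicts

A reduce-reduce conflict occurs when an LR(0) state has two complete items [A → α .] and [B → β .] — both call for a reduction, and with no lookahead the parser cannot choose between them.

Augment with F' → F and build the canonical LR(0) collection (I0 = CLOSURE({[F' → . F]}), then GOTO on every symbol after a dot until no new states appear). It has 9 states:
  I0: { [F → . /], [F → . y Y], [F' → . F] }  — shift
  I1: { [F → / .] }  — reduce
  I2: { [F' → F .] }  — accept
  I3: { [F → y . Y], [Y → . + +], [Y → . + F g] }  — shift
  I4: { [F → . /], [F → . y Y], [Y → + . +], [Y → + . F g] }  — shift
  I5: { [F → y Y .] }  — reduce
  I6: { [Y → + + .] }  — reduce
  I7: { [Y → + F . g] }  — shift
  I8: { [Y → + F g .] }  — reduce

No state contains more than one complete item.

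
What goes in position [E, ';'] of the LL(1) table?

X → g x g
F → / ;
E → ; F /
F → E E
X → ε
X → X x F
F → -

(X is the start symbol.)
E → ; F /

To find M[E, ';'], we find productions for E where ';' is in the predict set (PREDICT(N → α) = (FIRST(α) \ {ε}) ∪ (FOLLOW(N) if α ⇒* ε)).

E → ; F /: PREDICT = { ';' }
  ';' is in predict set, so this production goes in M[E, ';']

M[E, ';'] = E → ; F /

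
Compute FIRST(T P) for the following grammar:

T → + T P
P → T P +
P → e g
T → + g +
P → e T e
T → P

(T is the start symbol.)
FIRST sets of the non-terminals involved (from the grammar, by fixed-point iteration):
  FIRST(T) = { '+', 'e' }

To compute FIRST(T P), process the symbols left to right:
Symbol T is a non-terminal. Add FIRST(T) \ {ε} = { '+', 'e' }
T is not nullable (ε ∉ FIRST(T)), so stop here.
FIRST(T P) = { '+', 'e' }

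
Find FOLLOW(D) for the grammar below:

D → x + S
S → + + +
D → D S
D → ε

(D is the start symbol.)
{ $, '+' }

To compute FOLLOW(D), find every occurrence of D on a right-hand side N → α D β: add FIRST(β) \ {ε}, and if β is empty or nullable also add FOLLOW(N). Iterate to a fixed point.

D is the start symbol, so $ ∈ FOLLOW(D).
In D → D S: D is followed by S, add FIRST(S) \ {ε} = { '+' }

Taking the union: FOLLOW(D) = { $, '+' }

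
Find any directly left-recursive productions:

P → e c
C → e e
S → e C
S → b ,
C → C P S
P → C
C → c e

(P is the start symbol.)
Direct left recursion occurs when N → N α for some non-terminal N (the right-hand side begins with the left-hand side itself).

P → e c: starts with e
C → e e: starts with e
S → e C: starts with e
S → b ,: starts with b
C → C P S: LEFT RECURSIVE (starts with C)
P → C: starts with C
C → c e: starts with c

The grammar has direct left recursion on: C.

Answer: Yes, C is left-recursive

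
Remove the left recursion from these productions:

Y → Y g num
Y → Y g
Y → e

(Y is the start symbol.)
Y is directly left-recursive. The standard transformation for
  A → A α₁ | ... | A α_m | β₁ | ... | β_n
is
  A  → β₁ A' | ... | β_n A'
  A' → α₁ A' | ... | α_m A' | ε

Y → e becomes Y → e Y'
Y → Y g num becomes Y' → g num Y'
Y → Y g becomes Y' → g Y'
Add Y' → ε

Resulting grammar:
Y → e Y'
Y' → g num Y'
Y' → g Y'
Y' → ε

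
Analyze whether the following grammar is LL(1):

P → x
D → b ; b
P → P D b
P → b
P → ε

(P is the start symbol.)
A grammar is LL(1) if for each non-terminal N with multiple productions, the predict sets of those productions are pairwise disjoint, where PREDICT(N → α) = (FIRST(α) \ {ε}) ∪ (FOLLOW(N) if α ⇒* ε).

Relevant sets:
  FIRST(P) = { 'b', 'x', ε }
  FIRST(D) = { 'b' }
  FOLLOW(P) = { $, 'b' }

For P:
  PREDICT(P → x) = { 'x' }
  PREDICT(P → P D b) = { 'b', 'x' }
  PREDICT(P → b) = { 'b' }
  PREDICT(P → ε) = { $, 'b' }
D has a single production, so nothing to check there.

Conflict found: Predict set conflict for P: { 'x' }
The grammar is NOT LL(1).

Answer: No. Predict set conflict for P: { 'x' }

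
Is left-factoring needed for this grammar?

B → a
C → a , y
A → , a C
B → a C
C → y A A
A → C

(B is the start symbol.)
Left-factoring is needed when two productions for the same non-terminal
share a common prefix on the right-hand side.

Productions for B:
  B → a
  B → a C
Productions for C:
  C → a , y
  C → y A A
Productions for A:
  A → , a C
  A → C

Found common prefix 'a' in productions for B

Answer: Yes, B has productions with common prefix 'a'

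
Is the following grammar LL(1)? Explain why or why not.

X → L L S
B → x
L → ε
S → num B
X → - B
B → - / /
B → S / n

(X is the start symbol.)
Yes, the grammar is LL(1).

A grammar is LL(1) if for each non-terminal N with multiple productions, the predict sets of those productions are pairwise disjoint, where PREDICT(N → α) = (FIRST(α) \ {ε}) ∪ (FOLLOW(N) if α ⇒* ε).

Relevant sets:
  FIRST(L) = { ε }
  FIRST(S) = { 'num' }

For X:
  PREDICT(X → L L S) = { 'num' }
  PREDICT(X → '-' B) = { '-' }
For B:
  PREDICT(B → x) = { 'x' }
  PREDICT(B → '-' '/' '/') = { '-' }
  PREDICT(B → S '/' n) = { 'num' }
L, S have a single production, so nothing to check there.

All predict sets are disjoint. The grammar IS LL(1).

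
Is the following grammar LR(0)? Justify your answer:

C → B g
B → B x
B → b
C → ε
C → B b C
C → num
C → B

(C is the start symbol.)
A grammar is LR(0) if no state in the canonical LR(0) collection has:
  - both a shift item (dot before a terminal) and a complete item (shift-reduce conflict), or
  - two or more complete items (reduce-reduce conflict; the accept item [C' → C .] counts as a complete item here).

Augment with C' → C and build the canonical LR(0) collection (I0 = CLOSURE({[C' → . C]}), then GOTO on every symbol after a dot until no new states appear). It has 9 states:
  I0: { [B → . B x], [B → . b], [C → . B b C], [C → . B g], [C → . B], [C → . num], [C → .], [C' → . C] }  — shift, reduce
  I1: { [B → B . x], [C → B . b C], [C → B . g], [C → B .] }  — shift, reduce
  I2: { [C' → C .] }  — accept
  I3: { [B → b .] }  — reduce
  I4: { [C → num .] }  — reduce
  I5: { [B → . B x], [B → . b], [C → . B b C], [C → . B g], [C → . B], [C → . num], [C → .], [C → B b . C] }  — shift, reduce
  I6: { [C → B g .] }  — reduce
  I7: { [B → B x .] }  — reduce
  I8: { [C → B b C .] }  — reduce

Conflict in state I0:
  Shift-reduce conflict between [C → .] and [B → . b]
So the grammar is NOT LR(0).

Answer: No. Shift-reduce conflict between [C → .] and [B → . b]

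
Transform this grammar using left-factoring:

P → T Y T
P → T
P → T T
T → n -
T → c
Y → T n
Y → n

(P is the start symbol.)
Left-factoring transforms A → αβ₁ | αβ₂ into A → αA' and A' → β₁ | β₂
(α is the longest common prefix among the alternatives). Repeat until
no nonterminal has two alternatives with a common prefix.

Round 1: P has alternatives sharing prefix 'T'. Introduce P': P → T P'
  Add: P' → Y T
  Add: P' → ε
  Add: P' → T

No remaining common prefixes — done.

Resulting grammar:
P → T P'
P' → Y T
P' → ε
P' → T
T → n -
T → c
Y → T n
Y → n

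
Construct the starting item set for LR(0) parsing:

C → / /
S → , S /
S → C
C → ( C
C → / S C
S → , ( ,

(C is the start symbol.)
First, augment the grammar with C' → C
I₀ = CLOSURE({ [C' → . C] }):
  [C' → . C] has the dot before C: add [C → . / /], [C → . ( C], [C → . / S C]
No further items can be added.

I₀ = { [C → . ( C], [C → . / /], [C → . / S C], [C' → . C] }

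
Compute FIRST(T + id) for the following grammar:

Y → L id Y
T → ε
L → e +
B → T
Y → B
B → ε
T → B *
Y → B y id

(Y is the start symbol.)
{ '*', '+' }

FIRST sets of the non-terminals involved (from the grammar, by fixed-point iteration):
  FIRST(T) = { '*', ε }

To compute FIRST(T + id), process the symbols left to right:
Symbol T is a non-terminal. Add FIRST(T) \ {ε} = { '*' }
T is nullable (ε ∈ FIRST(T)), continue to the next symbol.
Symbol + is a terminal. Add '+' and stop.
FIRST(T + id) = { '*', '+' }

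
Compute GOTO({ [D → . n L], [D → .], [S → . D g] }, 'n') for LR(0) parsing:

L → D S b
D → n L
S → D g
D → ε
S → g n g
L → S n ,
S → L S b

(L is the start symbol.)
{ [D → . n L], [D → .], [D → n . L], [L → . D S b], [L → . S n ,], [S → . D g], [S → . L S b], [S → . g n g] }

GOTO(I, 'n') = CLOSURE({ [A → αX.β] : [A → α.Xβ] ∈ I, X = 'n' })

Items with dot before 'n', with the dot advanced:
  [D → . n L] → [D → n . L]
Closure of the advanced items:
  [D → n . L] has the dot before L: add [L → . D S b], [L → . S n ,]
  [L → . D S b] has the dot before D: add [D → . n L], [D → .]
  [L → . S n ,] has the dot before S: add [S → . D g], [S → . g n g], [S → . L S b]

GOTO = { [D → . n L], [D → .], [D → n . L], [L → . D S b], [L → . S n ,], [S → . D g], [S → . L S b], [S → . g n g] }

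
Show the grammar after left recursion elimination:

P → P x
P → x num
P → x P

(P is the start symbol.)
P → x num P'
P → x P P'
P' → x P'
P' → ε

P is directly left-recursive. The standard transformation for
  A → A α₁ | ... | A α_m | β₁ | ... | β_n
is
  A  → β₁ A' | ... | β_n A'
  A' → α₁ A' | ... | α_m A' | ε

P → x num becomes P → x num P'
P → x P becomes P → x P P'
P → P x becomes P' → x P'
Add P' → ε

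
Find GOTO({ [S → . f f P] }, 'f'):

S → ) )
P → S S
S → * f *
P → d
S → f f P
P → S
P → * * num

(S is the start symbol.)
GOTO(I, 'f') = CLOSURE({ [A → αX.β] : [A → α.Xβ] ∈ I, X = 'f' })

Items with dot before 'f', with the dot advanced:
  [S → . f f P] → [S → f . f P]
Closure adds nothing (no advanced item has the dot before a non-terminal).

GOTO = { [S → f . f P] }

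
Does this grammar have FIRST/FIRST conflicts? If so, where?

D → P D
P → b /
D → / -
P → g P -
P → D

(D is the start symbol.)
Yes. D → P D / D → '/' '-' on { '/' }; P → b '/' / P → D on { 'b' }; P → g P '-' / P → D on { 'g' }

A FIRST/FIRST conflict occurs when two productions N → α and N → β for the same non-terminal have FIRST(α) ∩ FIRST(β) ≠ ∅ (with ε ∈ FIRST of a nullable right-hand side, so two nullable alternatives also conflict).

FIRST sets of the non-terminals at (or reachable through a nullable prefix from) the front of some alternative:
  FIRST(P) = { '/', 'b', 'g' }
  FIRST(D) = { '/', 'b', 'g' }

Productions for D:
  D → P D: FIRST = { '/', 'b', 'g' }
  D → / -: FIRST = { '/' }
Productions for P:
  P → b /: FIRST = { 'b' }
  P → g P -: FIRST = { 'g' }
  P → D: FIRST = { '/', 'b', 'g' }

Conflict for D: D → P D and D → / -
  Overlap: { '/' }
Conflict for P: P → b / and P → D
  Overlap: { 'b' }
Conflict for P: P → g P - and P → D
  Overlap: { 'g' }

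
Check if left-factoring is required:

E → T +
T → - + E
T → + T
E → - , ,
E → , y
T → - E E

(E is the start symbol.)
Yes, T has productions with common prefix '-'

Left-factoring is needed when two productions for the same non-terminal
share a common prefix on the right-hand side.

Productions for E:
  E → T +
  E → - , ,
  E → , y
Productions for T:
  T → - + E
  T → + T
  T → - E E

Found common prefix '-' in productions for T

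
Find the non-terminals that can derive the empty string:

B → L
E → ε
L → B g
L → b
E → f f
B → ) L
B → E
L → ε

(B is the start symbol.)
{ 'B', 'E', 'L' }

A non-terminal is nullable if it can derive ε (the empty string): either it has an ε-production, or it has a production whose right-hand side consists entirely of nullable non-terminals.

ε-productions: E → ε, L → ε
So E, L are immediately nullable.
B → L: every symbol on the right is nullable, so B is nullable too.
Every non-terminal is now nullable.
Nullable = { 'B', 'E', 'L' }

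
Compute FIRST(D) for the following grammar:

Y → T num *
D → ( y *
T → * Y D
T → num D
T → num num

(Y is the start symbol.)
{ '(' }

To compute FIRST(D), examine every production with D on the left-hand side, reading each right-hand side left to right until a non-nullable symbol is reached.

From D → ( y *:
  - '(' is a terminal: add '(' and stop

Collecting: FIRST(D) = { '(' }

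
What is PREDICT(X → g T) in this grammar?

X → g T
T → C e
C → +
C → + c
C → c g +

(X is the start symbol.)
{ 'g' }

PREDICT(X → g T) = (FIRST(RHS) \ {ε}) ∪ (FOLLOW(X) if ε ∈ FIRST(RHS), i.e. RHS ⇒* ε)
FIRST(g T) = { 'g' }
ε ∉ FIRST(g T), so FOLLOW(X) is not added.
PREDICT(X → g T) = { 'g' }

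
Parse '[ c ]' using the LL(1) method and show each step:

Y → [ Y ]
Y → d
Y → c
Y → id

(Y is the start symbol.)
LL(1) parsing maintains a stack (initially the start symbol over $) and the input. At each step: if the stack top is a terminal, match it against the current input token; if it is a non-terminal N, replace it with the RHS of M[N, lookahead] (the unique production whose predict set contains the lookahead).

Stack is shown with the top on the left.

Stack    Input    Action
------------------------
Y $      [ c ] $  output Y → [ Y ]
[ Y ] $  [ c ] $  match '['
Y ] $    c ] $    output Y → c
c ] $    c ] $    match 'c'
] $      ] $      match ']'
$        $        accept

The string is accepted.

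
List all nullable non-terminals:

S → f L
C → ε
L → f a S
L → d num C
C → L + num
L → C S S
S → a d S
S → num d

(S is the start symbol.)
A non-terminal is nullable if it can derive ε (the empty string): either it has an ε-production, or it has a production whose right-hand side consists entirely of nullable non-terminals.

ε-productions: C → ε
So C is immediately nullable.
No further non-terminal can be added: every production for the remaining non-terminals contains a terminal or a non-nullable non-terminal.
Nullable = { 'C' }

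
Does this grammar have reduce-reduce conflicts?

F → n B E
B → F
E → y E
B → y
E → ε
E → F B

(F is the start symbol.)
Augment with F' → F and build the canonical LR(0) collection (I0 = CLOSURE({[F' → . F]}), then GOTO on every symbol after a dot until no new states appear). It has 11 states:
  I0: { [F → . n B E], [F' → . F] }  — shift
  I1: { [F' → F .] }  — accept
  I2: { [B → . F], [B → . y], [F → . n B E], [F → n . B E] }  — shift
  I3: { [E → . F B], [E → . y E], [E → .], [F → . n B E], [F → n B . E] }  — shift, reduce
  I4: { [B → F .] }  — reduce
  I5: { [B → y .] }  — reduce
  I6: { [F → n B E .] }  — reduce
  I7: { [B → . F], [B → . y], [E → F . B], [F → . n B E] }  — shift
  I8: { [E → . F B], [E → . y E], [E → .], [E → y . E], [F → . n B E] }  — shift, reduce
  I9: { [E → y E .] }  — reduce
  I10: { [E → F B .] }  — reduce

No state contains more than one complete item.

Answer: No reduce-reduce conflicts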